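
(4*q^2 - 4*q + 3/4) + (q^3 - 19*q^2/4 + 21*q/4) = q^3 - 3*q^2/4 + 5*q/4 + 3/4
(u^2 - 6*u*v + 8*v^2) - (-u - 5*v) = u^2 - 6*u*v + u + 8*v^2 + 5*v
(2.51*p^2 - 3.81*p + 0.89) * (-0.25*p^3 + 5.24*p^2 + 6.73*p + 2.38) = -0.6275*p^5 + 14.1049*p^4 - 3.2946*p^3 - 15.0039*p^2 - 3.0781*p + 2.1182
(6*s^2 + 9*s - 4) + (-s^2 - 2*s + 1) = 5*s^2 + 7*s - 3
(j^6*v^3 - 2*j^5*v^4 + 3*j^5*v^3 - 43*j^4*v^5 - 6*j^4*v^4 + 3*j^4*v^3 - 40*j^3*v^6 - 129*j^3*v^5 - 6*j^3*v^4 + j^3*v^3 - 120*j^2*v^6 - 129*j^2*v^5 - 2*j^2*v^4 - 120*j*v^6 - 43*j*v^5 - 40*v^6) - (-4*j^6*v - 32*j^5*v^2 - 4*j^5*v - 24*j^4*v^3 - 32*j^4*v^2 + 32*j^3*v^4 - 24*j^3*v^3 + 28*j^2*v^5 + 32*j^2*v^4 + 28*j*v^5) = j^6*v^3 + 4*j^6*v - 2*j^5*v^4 + 3*j^5*v^3 + 32*j^5*v^2 + 4*j^5*v - 43*j^4*v^5 - 6*j^4*v^4 + 27*j^4*v^3 + 32*j^4*v^2 - 40*j^3*v^6 - 129*j^3*v^5 - 38*j^3*v^4 + 25*j^3*v^3 - 120*j^2*v^6 - 157*j^2*v^5 - 34*j^2*v^4 - 120*j*v^6 - 71*j*v^5 - 40*v^6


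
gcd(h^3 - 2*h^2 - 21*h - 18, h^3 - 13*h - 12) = h^2 + 4*h + 3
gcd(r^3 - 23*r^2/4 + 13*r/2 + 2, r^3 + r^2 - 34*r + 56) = r^2 - 6*r + 8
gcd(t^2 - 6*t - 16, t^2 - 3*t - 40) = t - 8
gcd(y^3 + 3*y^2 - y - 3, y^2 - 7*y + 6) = y - 1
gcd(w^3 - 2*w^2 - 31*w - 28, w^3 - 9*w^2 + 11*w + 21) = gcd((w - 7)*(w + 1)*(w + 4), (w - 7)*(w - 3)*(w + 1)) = w^2 - 6*w - 7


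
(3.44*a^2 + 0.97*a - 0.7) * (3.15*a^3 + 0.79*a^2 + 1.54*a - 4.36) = 10.836*a^5 + 5.7731*a^4 + 3.8589*a^3 - 14.0576*a^2 - 5.3072*a + 3.052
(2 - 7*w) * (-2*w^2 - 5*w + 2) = 14*w^3 + 31*w^2 - 24*w + 4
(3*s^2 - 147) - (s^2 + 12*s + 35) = 2*s^2 - 12*s - 182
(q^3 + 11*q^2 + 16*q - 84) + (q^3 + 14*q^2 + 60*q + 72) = 2*q^3 + 25*q^2 + 76*q - 12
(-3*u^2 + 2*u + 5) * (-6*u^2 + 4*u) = 18*u^4 - 24*u^3 - 22*u^2 + 20*u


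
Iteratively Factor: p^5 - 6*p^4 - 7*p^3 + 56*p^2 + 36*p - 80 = (p - 5)*(p^4 - p^3 - 12*p^2 - 4*p + 16) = (p - 5)*(p + 2)*(p^3 - 3*p^2 - 6*p + 8) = (p - 5)*(p - 1)*(p + 2)*(p^2 - 2*p - 8) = (p - 5)*(p - 1)*(p + 2)^2*(p - 4)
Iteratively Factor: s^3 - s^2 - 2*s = (s - 2)*(s^2 + s) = (s - 2)*(s + 1)*(s)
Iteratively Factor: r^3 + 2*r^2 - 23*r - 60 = (r + 4)*(r^2 - 2*r - 15) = (r + 3)*(r + 4)*(r - 5)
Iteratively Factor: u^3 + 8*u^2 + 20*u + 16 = (u + 4)*(u^2 + 4*u + 4) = (u + 2)*(u + 4)*(u + 2)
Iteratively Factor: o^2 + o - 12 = (o - 3)*(o + 4)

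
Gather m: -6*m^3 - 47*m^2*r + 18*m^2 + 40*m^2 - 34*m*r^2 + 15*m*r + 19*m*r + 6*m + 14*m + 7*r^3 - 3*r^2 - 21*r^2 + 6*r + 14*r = -6*m^3 + m^2*(58 - 47*r) + m*(-34*r^2 + 34*r + 20) + 7*r^3 - 24*r^2 + 20*r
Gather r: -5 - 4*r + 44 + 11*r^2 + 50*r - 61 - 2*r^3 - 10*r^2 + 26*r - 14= -2*r^3 + r^2 + 72*r - 36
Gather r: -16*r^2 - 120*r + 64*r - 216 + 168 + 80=-16*r^2 - 56*r + 32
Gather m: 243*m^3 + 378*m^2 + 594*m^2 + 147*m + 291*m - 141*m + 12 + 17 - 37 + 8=243*m^3 + 972*m^2 + 297*m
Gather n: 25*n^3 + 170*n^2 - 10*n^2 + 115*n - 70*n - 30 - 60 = 25*n^3 + 160*n^2 + 45*n - 90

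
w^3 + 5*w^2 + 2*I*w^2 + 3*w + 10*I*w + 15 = (w + 5)*(w - I)*(w + 3*I)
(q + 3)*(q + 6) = q^2 + 9*q + 18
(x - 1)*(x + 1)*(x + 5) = x^3 + 5*x^2 - x - 5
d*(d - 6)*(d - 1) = d^3 - 7*d^2 + 6*d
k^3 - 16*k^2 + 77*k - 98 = (k - 7)^2*(k - 2)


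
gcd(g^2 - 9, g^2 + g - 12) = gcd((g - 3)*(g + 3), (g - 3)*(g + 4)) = g - 3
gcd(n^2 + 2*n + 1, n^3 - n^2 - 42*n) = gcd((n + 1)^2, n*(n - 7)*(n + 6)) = 1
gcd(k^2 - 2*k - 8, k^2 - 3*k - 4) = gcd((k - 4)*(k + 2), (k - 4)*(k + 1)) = k - 4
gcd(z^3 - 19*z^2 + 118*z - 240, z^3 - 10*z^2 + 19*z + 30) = z^2 - 11*z + 30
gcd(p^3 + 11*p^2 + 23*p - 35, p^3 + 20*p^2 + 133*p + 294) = p + 7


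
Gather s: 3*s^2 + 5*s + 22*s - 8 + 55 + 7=3*s^2 + 27*s + 54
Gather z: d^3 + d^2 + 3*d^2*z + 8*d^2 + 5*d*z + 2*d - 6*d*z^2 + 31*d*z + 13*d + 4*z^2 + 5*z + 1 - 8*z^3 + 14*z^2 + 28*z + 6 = d^3 + 9*d^2 + 15*d - 8*z^3 + z^2*(18 - 6*d) + z*(3*d^2 + 36*d + 33) + 7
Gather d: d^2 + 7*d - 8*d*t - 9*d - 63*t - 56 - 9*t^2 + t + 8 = d^2 + d*(-8*t - 2) - 9*t^2 - 62*t - 48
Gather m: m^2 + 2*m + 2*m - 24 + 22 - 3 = m^2 + 4*m - 5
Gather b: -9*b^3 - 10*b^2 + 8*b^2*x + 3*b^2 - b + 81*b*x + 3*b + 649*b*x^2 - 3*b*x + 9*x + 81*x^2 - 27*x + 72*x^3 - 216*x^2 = -9*b^3 + b^2*(8*x - 7) + b*(649*x^2 + 78*x + 2) + 72*x^3 - 135*x^2 - 18*x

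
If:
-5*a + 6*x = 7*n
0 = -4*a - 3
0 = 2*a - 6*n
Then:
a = -3/4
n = -1/4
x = -11/12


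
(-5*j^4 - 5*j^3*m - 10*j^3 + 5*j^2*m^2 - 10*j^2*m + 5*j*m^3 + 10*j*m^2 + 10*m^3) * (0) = 0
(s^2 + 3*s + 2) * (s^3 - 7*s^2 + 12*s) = s^5 - 4*s^4 - 7*s^3 + 22*s^2 + 24*s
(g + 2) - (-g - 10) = 2*g + 12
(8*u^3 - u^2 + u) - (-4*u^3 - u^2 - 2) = 12*u^3 + u + 2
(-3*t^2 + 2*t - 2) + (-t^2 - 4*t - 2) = -4*t^2 - 2*t - 4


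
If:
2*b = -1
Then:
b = -1/2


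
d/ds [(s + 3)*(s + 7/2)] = 2*s + 13/2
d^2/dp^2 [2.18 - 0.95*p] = 0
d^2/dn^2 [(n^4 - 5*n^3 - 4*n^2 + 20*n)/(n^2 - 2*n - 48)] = 2*(n^6 - 6*n^5 - 132*n^4 + 520*n^3 + 11808*n^2 - 31680*n - 11136)/(n^6 - 6*n^5 - 132*n^4 + 568*n^3 + 6336*n^2 - 13824*n - 110592)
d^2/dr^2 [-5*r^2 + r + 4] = -10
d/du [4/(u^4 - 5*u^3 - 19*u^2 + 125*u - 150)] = 4*(-4*u^3 + 15*u^2 + 38*u - 125)/(-u^4 + 5*u^3 + 19*u^2 - 125*u + 150)^2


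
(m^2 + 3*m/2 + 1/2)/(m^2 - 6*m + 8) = (2*m^2 + 3*m + 1)/(2*(m^2 - 6*m + 8))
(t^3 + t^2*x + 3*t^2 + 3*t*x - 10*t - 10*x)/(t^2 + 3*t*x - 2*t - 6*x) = (t^2 + t*x + 5*t + 5*x)/(t + 3*x)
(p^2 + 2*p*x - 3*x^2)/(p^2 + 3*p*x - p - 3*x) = (p - x)/(p - 1)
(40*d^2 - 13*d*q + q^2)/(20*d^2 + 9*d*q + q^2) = (40*d^2 - 13*d*q + q^2)/(20*d^2 + 9*d*q + q^2)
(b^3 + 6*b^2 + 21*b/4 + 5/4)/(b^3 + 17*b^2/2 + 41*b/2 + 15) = (4*b^2 + 4*b + 1)/(2*(2*b^2 + 7*b + 6))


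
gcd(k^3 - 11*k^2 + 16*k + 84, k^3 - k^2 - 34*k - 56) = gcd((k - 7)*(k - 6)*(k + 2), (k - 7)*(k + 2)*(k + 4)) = k^2 - 5*k - 14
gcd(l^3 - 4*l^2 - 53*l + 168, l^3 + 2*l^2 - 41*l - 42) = l + 7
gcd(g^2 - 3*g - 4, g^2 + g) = g + 1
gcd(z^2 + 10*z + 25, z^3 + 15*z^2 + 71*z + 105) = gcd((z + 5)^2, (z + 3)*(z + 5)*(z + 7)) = z + 5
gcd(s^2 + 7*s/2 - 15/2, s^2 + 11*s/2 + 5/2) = s + 5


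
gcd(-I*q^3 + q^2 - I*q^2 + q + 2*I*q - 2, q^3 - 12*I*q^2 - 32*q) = 1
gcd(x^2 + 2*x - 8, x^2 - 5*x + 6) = x - 2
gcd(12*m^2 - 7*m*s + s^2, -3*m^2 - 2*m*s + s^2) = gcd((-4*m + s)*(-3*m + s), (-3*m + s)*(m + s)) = -3*m + s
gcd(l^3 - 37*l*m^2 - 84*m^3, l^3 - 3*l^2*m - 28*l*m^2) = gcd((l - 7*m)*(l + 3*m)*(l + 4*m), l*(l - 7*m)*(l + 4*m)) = l^2 - 3*l*m - 28*m^2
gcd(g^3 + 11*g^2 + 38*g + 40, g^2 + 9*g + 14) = g + 2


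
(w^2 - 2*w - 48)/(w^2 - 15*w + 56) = (w + 6)/(w - 7)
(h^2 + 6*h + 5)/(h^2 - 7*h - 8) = (h + 5)/(h - 8)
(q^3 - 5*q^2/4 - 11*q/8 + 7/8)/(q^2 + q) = q - 9/4 + 7/(8*q)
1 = 1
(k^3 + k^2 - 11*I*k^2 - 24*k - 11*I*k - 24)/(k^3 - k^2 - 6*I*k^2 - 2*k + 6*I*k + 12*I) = (k^2 - 11*I*k - 24)/(k^2 + k*(-2 - 6*I) + 12*I)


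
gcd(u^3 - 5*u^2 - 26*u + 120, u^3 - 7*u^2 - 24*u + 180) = u^2 - u - 30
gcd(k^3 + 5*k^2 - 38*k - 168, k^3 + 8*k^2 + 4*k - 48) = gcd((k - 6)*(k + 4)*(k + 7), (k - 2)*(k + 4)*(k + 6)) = k + 4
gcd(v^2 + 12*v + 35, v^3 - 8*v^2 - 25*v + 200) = v + 5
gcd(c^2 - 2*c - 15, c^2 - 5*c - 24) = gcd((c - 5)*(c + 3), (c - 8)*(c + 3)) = c + 3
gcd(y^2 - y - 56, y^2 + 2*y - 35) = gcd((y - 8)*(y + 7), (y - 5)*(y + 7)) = y + 7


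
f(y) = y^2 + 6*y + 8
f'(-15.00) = -24.00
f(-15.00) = 143.00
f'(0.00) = 6.00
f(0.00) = 8.00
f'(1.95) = 9.90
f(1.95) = 23.50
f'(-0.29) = 5.42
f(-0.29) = 6.34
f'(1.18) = 8.36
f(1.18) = 16.47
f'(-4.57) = -3.14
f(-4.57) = 1.46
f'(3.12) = 12.24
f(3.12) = 36.45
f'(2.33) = 10.66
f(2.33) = 27.41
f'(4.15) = 14.30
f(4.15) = 50.12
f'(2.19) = 10.38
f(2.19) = 25.94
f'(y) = 2*y + 6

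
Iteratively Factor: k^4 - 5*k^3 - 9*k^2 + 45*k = (k - 5)*(k^3 - 9*k) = (k - 5)*(k - 3)*(k^2 + 3*k) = k*(k - 5)*(k - 3)*(k + 3)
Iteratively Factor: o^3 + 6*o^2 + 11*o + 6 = (o + 1)*(o^2 + 5*o + 6) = (o + 1)*(o + 3)*(o + 2)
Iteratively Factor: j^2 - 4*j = (j)*(j - 4)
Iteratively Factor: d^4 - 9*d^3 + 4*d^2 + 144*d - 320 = (d - 5)*(d^3 - 4*d^2 - 16*d + 64) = (d - 5)*(d - 4)*(d^2 - 16) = (d - 5)*(d - 4)^2*(d + 4)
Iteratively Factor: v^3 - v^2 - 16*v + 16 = (v - 4)*(v^2 + 3*v - 4) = (v - 4)*(v - 1)*(v + 4)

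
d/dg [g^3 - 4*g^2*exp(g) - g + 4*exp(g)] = -4*g^2*exp(g) + 3*g^2 - 8*g*exp(g) + 4*exp(g) - 1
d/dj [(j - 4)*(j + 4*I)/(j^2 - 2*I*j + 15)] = (j^2*(4 - 6*I) + j*(30 + 32*I) - 28 + 60*I)/(j^4 - 4*I*j^3 + 26*j^2 - 60*I*j + 225)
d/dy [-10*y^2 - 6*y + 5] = -20*y - 6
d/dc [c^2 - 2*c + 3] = 2*c - 2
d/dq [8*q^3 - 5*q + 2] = 24*q^2 - 5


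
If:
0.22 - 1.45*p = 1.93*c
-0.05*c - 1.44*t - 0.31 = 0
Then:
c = -28.8*t - 6.2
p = 38.3337931034483*t + 8.40413793103448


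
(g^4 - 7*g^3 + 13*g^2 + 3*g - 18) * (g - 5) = g^5 - 12*g^4 + 48*g^3 - 62*g^2 - 33*g + 90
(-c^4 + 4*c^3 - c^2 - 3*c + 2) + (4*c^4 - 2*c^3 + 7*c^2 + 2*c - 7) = 3*c^4 + 2*c^3 + 6*c^2 - c - 5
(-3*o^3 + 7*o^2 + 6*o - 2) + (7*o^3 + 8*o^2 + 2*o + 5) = 4*o^3 + 15*o^2 + 8*o + 3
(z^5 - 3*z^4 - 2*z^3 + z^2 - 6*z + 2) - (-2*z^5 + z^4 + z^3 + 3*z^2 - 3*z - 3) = 3*z^5 - 4*z^4 - 3*z^3 - 2*z^2 - 3*z + 5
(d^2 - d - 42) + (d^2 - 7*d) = 2*d^2 - 8*d - 42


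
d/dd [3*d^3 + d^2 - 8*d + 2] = 9*d^2 + 2*d - 8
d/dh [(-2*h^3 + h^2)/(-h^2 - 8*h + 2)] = 2*h*(h^3 + 16*h^2 - 10*h + 2)/(h^4 + 16*h^3 + 60*h^2 - 32*h + 4)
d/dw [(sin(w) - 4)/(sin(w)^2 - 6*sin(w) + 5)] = (8*sin(w) + cos(w)^2 - 20)*cos(w)/(sin(w)^2 - 6*sin(w) + 5)^2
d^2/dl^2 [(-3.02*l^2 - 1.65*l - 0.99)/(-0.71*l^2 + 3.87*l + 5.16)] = (18.259638*l^3 + 69.378786*l^2 + 19.948302*l + 131.828454)/(0.357911*l^6 - 5.852601*l^5 + 24.097329*l^4 + 27.108189*l^3 - 175.129884*l^2 - 309.123216*l - 137.388096)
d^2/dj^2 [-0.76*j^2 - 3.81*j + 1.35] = -1.52000000000000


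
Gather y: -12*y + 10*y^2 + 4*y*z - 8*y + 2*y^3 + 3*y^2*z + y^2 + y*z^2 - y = 2*y^3 + y^2*(3*z + 11) + y*(z^2 + 4*z - 21)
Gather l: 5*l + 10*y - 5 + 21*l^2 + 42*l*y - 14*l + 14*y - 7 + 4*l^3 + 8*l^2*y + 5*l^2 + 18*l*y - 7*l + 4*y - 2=4*l^3 + l^2*(8*y + 26) + l*(60*y - 16) + 28*y - 14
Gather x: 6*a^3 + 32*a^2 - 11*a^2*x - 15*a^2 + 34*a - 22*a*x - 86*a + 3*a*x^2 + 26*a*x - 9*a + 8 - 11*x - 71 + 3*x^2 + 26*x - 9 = 6*a^3 + 17*a^2 - 61*a + x^2*(3*a + 3) + x*(-11*a^2 + 4*a + 15) - 72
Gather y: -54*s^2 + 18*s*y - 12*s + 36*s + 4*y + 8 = -54*s^2 + 24*s + y*(18*s + 4) + 8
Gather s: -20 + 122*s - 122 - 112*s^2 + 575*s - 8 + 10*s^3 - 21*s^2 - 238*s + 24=10*s^3 - 133*s^2 + 459*s - 126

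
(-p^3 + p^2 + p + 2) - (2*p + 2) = -p^3 + p^2 - p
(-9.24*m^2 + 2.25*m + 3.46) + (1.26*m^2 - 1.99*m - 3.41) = -7.98*m^2 + 0.26*m + 0.0499999999999998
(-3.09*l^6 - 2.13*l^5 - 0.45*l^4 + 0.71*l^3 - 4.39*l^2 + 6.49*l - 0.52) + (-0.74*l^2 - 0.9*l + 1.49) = -3.09*l^6 - 2.13*l^5 - 0.45*l^4 + 0.71*l^3 - 5.13*l^2 + 5.59*l + 0.97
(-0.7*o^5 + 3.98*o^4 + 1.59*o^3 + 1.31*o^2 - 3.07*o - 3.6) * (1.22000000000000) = -0.854*o^5 + 4.8556*o^4 + 1.9398*o^3 + 1.5982*o^2 - 3.7454*o - 4.392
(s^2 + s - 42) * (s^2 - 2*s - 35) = s^4 - s^3 - 79*s^2 + 49*s + 1470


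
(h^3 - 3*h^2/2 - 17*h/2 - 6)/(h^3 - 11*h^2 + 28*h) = (2*h^2 + 5*h + 3)/(2*h*(h - 7))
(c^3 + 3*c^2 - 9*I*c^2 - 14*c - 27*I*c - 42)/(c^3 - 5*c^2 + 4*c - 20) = (c^2 + c*(3 - 7*I) - 21*I)/(c^2 + c*(-5 + 2*I) - 10*I)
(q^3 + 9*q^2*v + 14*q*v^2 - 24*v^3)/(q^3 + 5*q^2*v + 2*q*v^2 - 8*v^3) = (q + 6*v)/(q + 2*v)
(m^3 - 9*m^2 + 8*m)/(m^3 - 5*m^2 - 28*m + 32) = m/(m + 4)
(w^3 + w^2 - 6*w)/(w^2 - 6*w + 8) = w*(w + 3)/(w - 4)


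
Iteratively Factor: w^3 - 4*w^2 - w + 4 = (w - 1)*(w^2 - 3*w - 4) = (w - 4)*(w - 1)*(w + 1)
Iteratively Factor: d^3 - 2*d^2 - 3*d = (d + 1)*(d^2 - 3*d) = d*(d + 1)*(d - 3)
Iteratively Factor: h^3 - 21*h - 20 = (h + 4)*(h^2 - 4*h - 5) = (h - 5)*(h + 4)*(h + 1)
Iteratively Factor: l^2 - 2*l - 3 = (l - 3)*(l + 1)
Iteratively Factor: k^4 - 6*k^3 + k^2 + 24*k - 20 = (k - 2)*(k^3 - 4*k^2 - 7*k + 10) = (k - 5)*(k - 2)*(k^2 + k - 2) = (k - 5)*(k - 2)*(k + 2)*(k - 1)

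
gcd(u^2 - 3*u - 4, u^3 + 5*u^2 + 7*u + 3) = u + 1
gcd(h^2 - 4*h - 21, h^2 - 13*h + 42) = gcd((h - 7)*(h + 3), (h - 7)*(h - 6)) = h - 7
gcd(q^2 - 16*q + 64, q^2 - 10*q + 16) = q - 8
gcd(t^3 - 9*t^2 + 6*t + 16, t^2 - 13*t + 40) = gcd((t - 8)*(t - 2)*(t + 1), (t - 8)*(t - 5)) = t - 8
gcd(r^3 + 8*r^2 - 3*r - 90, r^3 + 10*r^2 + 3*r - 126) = r^2 + 3*r - 18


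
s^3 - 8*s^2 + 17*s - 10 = (s - 5)*(s - 2)*(s - 1)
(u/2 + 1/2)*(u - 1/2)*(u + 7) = u^3/2 + 15*u^2/4 + 3*u/2 - 7/4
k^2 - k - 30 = (k - 6)*(k + 5)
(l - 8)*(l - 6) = l^2 - 14*l + 48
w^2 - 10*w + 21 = (w - 7)*(w - 3)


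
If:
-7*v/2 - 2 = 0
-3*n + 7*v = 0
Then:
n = -4/3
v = -4/7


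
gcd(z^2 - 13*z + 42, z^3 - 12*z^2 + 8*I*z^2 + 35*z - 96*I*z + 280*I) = z - 7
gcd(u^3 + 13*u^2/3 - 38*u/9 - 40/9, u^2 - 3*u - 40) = u + 5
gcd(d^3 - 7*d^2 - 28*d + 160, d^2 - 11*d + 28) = d - 4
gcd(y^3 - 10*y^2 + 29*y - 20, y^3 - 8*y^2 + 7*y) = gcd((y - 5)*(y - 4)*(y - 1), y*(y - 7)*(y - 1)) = y - 1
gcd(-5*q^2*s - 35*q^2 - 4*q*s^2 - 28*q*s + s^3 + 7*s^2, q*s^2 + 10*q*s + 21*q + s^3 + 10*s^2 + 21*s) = q*s + 7*q + s^2 + 7*s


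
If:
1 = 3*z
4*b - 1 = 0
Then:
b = 1/4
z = 1/3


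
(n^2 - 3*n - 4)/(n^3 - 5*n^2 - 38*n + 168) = (n + 1)/(n^2 - n - 42)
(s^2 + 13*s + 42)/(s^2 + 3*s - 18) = (s + 7)/(s - 3)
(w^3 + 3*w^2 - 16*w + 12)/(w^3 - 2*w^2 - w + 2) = (w + 6)/(w + 1)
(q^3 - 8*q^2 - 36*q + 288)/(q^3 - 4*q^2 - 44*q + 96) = (q - 6)/(q - 2)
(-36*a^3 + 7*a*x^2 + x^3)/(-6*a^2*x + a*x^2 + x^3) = (6*a + x)/x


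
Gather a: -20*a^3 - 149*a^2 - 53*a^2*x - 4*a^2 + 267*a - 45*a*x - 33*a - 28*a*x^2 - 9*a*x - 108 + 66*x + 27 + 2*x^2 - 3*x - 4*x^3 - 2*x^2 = -20*a^3 + a^2*(-53*x - 153) + a*(-28*x^2 - 54*x + 234) - 4*x^3 + 63*x - 81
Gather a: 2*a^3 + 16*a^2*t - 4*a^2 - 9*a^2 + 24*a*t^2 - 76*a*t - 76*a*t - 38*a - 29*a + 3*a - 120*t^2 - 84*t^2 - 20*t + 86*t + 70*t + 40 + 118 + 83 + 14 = 2*a^3 + a^2*(16*t - 13) + a*(24*t^2 - 152*t - 64) - 204*t^2 + 136*t + 255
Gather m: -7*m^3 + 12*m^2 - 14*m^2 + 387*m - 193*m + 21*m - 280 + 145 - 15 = -7*m^3 - 2*m^2 + 215*m - 150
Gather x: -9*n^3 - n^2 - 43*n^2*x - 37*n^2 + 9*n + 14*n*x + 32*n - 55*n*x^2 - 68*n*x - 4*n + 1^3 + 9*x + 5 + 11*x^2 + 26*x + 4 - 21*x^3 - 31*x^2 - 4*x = -9*n^3 - 38*n^2 + 37*n - 21*x^3 + x^2*(-55*n - 20) + x*(-43*n^2 - 54*n + 31) + 10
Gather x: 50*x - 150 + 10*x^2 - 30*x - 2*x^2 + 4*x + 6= 8*x^2 + 24*x - 144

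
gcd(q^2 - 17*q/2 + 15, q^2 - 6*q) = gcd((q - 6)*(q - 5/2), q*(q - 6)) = q - 6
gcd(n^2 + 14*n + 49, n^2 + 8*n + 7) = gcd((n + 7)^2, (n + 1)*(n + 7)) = n + 7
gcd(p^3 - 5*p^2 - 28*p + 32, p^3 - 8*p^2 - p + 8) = p^2 - 9*p + 8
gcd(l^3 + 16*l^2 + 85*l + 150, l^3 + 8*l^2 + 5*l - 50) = l^2 + 10*l + 25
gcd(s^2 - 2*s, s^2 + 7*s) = s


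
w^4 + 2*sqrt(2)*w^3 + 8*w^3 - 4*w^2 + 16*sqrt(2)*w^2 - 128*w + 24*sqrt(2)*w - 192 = (w + 2)*(w + 6)*(w - 2*sqrt(2))*(w + 4*sqrt(2))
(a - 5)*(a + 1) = a^2 - 4*a - 5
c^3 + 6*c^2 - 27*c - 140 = (c - 5)*(c + 4)*(c + 7)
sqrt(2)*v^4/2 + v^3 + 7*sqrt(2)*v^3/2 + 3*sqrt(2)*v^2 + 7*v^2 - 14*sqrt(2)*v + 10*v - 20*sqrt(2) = (v + 5)*(v - sqrt(2))*(v + 2*sqrt(2))*(sqrt(2)*v/2 + sqrt(2))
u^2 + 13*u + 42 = (u + 6)*(u + 7)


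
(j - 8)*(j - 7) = j^2 - 15*j + 56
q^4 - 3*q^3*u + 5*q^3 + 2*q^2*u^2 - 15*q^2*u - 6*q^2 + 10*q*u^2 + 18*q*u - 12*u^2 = (q - 1)*(q + 6)*(q - 2*u)*(q - u)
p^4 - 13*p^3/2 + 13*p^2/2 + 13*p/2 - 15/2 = (p - 5)*(p - 3/2)*(p - 1)*(p + 1)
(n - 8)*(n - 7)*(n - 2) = n^3 - 17*n^2 + 86*n - 112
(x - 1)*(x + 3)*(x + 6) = x^3 + 8*x^2 + 9*x - 18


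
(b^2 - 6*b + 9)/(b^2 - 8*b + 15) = (b - 3)/(b - 5)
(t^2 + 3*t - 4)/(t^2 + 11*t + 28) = (t - 1)/(t + 7)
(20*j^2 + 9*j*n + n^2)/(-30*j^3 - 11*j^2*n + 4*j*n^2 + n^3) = (-4*j - n)/(6*j^2 + j*n - n^2)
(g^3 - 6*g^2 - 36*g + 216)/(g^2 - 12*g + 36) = g + 6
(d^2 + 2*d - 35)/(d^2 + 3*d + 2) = (d^2 + 2*d - 35)/(d^2 + 3*d + 2)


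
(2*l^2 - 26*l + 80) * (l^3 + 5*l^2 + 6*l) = 2*l^5 - 16*l^4 - 38*l^3 + 244*l^2 + 480*l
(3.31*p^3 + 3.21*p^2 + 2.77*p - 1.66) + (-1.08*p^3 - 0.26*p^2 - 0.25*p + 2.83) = 2.23*p^3 + 2.95*p^2 + 2.52*p + 1.17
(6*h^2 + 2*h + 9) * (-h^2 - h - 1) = -6*h^4 - 8*h^3 - 17*h^2 - 11*h - 9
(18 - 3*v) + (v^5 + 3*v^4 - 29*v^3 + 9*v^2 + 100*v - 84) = v^5 + 3*v^4 - 29*v^3 + 9*v^2 + 97*v - 66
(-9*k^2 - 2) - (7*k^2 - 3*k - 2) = -16*k^2 + 3*k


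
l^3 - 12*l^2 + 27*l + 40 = (l - 8)*(l - 5)*(l + 1)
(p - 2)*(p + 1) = p^2 - p - 2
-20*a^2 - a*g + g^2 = (-5*a + g)*(4*a + g)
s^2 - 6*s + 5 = (s - 5)*(s - 1)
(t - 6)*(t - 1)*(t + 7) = t^3 - 43*t + 42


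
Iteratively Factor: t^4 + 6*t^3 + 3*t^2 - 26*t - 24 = (t + 1)*(t^3 + 5*t^2 - 2*t - 24) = (t - 2)*(t + 1)*(t^2 + 7*t + 12) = (t - 2)*(t + 1)*(t + 3)*(t + 4)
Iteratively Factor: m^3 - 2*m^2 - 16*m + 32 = (m - 2)*(m^2 - 16) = (m - 4)*(m - 2)*(m + 4)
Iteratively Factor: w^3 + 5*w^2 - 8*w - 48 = (w + 4)*(w^2 + w - 12) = (w - 3)*(w + 4)*(w + 4)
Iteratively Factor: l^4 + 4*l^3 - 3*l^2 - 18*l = (l)*(l^3 + 4*l^2 - 3*l - 18) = l*(l + 3)*(l^2 + l - 6) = l*(l - 2)*(l + 3)*(l + 3)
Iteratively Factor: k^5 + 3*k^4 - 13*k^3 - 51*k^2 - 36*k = (k + 1)*(k^4 + 2*k^3 - 15*k^2 - 36*k) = k*(k + 1)*(k^3 + 2*k^2 - 15*k - 36) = k*(k + 1)*(k + 3)*(k^2 - k - 12) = k*(k - 4)*(k + 1)*(k + 3)*(k + 3)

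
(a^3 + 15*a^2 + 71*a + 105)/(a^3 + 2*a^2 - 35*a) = (a^2 + 8*a + 15)/(a*(a - 5))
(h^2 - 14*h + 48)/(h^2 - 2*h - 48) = (h - 6)/(h + 6)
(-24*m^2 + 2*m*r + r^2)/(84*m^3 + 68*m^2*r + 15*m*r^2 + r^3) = (-4*m + r)/(14*m^2 + 9*m*r + r^2)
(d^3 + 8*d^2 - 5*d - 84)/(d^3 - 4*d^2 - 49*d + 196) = (d^2 + d - 12)/(d^2 - 11*d + 28)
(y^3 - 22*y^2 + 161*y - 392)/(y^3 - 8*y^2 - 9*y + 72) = (y^2 - 14*y + 49)/(y^2 - 9)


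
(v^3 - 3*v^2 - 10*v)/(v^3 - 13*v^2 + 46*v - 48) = v*(v^2 - 3*v - 10)/(v^3 - 13*v^2 + 46*v - 48)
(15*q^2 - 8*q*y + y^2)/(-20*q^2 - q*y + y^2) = (-3*q + y)/(4*q + y)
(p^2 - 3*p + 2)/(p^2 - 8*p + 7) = (p - 2)/(p - 7)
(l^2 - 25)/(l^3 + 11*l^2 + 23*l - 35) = (l - 5)/(l^2 + 6*l - 7)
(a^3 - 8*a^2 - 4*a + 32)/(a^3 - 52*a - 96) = (a - 2)/(a + 6)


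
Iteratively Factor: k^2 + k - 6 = (k - 2)*(k + 3)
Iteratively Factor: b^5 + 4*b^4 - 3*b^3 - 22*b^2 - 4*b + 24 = (b - 1)*(b^4 + 5*b^3 + 2*b^2 - 20*b - 24) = (b - 2)*(b - 1)*(b^3 + 7*b^2 + 16*b + 12) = (b - 2)*(b - 1)*(b + 2)*(b^2 + 5*b + 6) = (b - 2)*(b - 1)*(b + 2)^2*(b + 3)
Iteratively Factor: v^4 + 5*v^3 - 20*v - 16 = (v + 1)*(v^3 + 4*v^2 - 4*v - 16) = (v - 2)*(v + 1)*(v^2 + 6*v + 8) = (v - 2)*(v + 1)*(v + 2)*(v + 4)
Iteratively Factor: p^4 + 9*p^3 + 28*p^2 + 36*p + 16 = (p + 1)*(p^3 + 8*p^2 + 20*p + 16) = (p + 1)*(p + 2)*(p^2 + 6*p + 8) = (p + 1)*(p + 2)*(p + 4)*(p + 2)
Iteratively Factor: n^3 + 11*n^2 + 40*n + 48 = (n + 3)*(n^2 + 8*n + 16) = (n + 3)*(n + 4)*(n + 4)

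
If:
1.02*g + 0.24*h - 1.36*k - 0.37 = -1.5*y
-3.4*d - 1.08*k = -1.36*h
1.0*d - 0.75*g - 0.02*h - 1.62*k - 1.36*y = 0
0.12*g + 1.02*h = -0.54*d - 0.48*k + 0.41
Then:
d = 0.0847955322409354*y + 0.136845635432744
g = 0.244724823296686 - 1.58436391894552*y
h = 0.167730915475166*y + 0.316123669255935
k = -0.0557321894194018*y - 0.032728676188203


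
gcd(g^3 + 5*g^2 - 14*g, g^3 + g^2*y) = g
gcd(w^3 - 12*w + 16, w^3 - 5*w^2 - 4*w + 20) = w - 2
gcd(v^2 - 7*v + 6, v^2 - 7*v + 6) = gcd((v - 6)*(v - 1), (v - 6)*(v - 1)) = v^2 - 7*v + 6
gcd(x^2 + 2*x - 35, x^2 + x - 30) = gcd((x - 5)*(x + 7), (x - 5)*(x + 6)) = x - 5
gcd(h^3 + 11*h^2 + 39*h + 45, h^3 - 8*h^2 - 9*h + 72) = h + 3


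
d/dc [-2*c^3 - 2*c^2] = 2*c*(-3*c - 2)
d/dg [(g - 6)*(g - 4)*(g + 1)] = 3*g^2 - 18*g + 14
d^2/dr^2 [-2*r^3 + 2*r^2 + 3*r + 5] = 4 - 12*r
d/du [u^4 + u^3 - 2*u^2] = u*(4*u^2 + 3*u - 4)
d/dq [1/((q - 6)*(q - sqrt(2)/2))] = 2*((6 - q)*(2*q - sqrt(2))^2 + 2*(-2*q + sqrt(2))*(q - 6)^2)/((q - 6)^3*(2*q - sqrt(2))^3)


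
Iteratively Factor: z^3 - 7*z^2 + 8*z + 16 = (z - 4)*(z^2 - 3*z - 4) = (z - 4)^2*(z + 1)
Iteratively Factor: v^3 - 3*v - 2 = (v + 1)*(v^2 - v - 2) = (v + 1)^2*(v - 2)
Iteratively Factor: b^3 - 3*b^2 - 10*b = (b)*(b^2 - 3*b - 10) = b*(b + 2)*(b - 5)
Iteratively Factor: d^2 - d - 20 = (d + 4)*(d - 5)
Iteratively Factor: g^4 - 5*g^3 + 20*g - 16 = (g - 2)*(g^3 - 3*g^2 - 6*g + 8) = (g - 2)*(g - 1)*(g^2 - 2*g - 8) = (g - 4)*(g - 2)*(g - 1)*(g + 2)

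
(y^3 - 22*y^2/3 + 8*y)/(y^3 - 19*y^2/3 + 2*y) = (3*y - 4)/(3*y - 1)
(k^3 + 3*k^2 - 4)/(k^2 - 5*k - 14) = (k^2 + k - 2)/(k - 7)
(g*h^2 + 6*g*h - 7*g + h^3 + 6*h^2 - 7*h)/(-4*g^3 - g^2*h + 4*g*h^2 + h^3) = (-h^2 - 6*h + 7)/(4*g^2 - 3*g*h - h^2)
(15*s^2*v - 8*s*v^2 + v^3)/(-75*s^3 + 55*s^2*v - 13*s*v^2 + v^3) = -v/(5*s - v)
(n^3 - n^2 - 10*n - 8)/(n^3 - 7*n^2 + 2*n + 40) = (n + 1)/(n - 5)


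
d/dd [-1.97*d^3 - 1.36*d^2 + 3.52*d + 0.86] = -5.91*d^2 - 2.72*d + 3.52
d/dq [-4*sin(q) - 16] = -4*cos(q)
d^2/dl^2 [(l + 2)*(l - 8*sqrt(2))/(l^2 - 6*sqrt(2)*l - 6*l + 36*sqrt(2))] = 4*(-sqrt(2)*l^3 + 4*l^3 - 78*sqrt(2)*l^2 + 36*sqrt(2)*l + 1152*l - 2376*sqrt(2) - 576)/(l^6 - 18*sqrt(2)*l^5 - 18*l^5 + 324*l^4 + 324*sqrt(2)*l^4 - 4104*l^3 - 2376*sqrt(2)*l^3 + 11664*sqrt(2)*l^2 + 23328*l^2 - 46656*sqrt(2)*l - 46656*l + 93312*sqrt(2))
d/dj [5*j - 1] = 5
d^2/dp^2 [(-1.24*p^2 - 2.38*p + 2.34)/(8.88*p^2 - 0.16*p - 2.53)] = (-378.870528*p^3 + 939.96576*p^2 - 340.768224*p + 91.315176)/(700.227072*p^6 - 37.850112*p^5 - 597.822912*p^4 + 21.563648*p^3 + 170.325672*p^2 - 3.072432*p - 16.194277)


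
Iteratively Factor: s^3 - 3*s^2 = (s)*(s^2 - 3*s) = s*(s - 3)*(s)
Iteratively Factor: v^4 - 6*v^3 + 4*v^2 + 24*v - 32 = (v + 2)*(v^3 - 8*v^2 + 20*v - 16) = (v - 2)*(v + 2)*(v^2 - 6*v + 8) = (v - 2)^2*(v + 2)*(v - 4)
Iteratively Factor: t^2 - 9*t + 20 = (t - 5)*(t - 4)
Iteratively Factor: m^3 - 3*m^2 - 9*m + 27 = (m - 3)*(m^2 - 9) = (m - 3)*(m + 3)*(m - 3)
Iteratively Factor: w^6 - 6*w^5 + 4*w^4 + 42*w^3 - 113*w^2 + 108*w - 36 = (w - 2)*(w^5 - 4*w^4 - 4*w^3 + 34*w^2 - 45*w + 18) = (w - 3)*(w - 2)*(w^4 - w^3 - 7*w^2 + 13*w - 6) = (w - 3)*(w - 2)*(w - 1)*(w^3 - 7*w + 6) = (w - 3)*(w - 2)^2*(w - 1)*(w^2 + 2*w - 3) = (w - 3)*(w - 2)^2*(w - 1)^2*(w + 3)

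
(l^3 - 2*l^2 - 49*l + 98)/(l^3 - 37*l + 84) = (l^2 - 9*l + 14)/(l^2 - 7*l + 12)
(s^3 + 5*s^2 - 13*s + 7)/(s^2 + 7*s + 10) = (s^3 + 5*s^2 - 13*s + 7)/(s^2 + 7*s + 10)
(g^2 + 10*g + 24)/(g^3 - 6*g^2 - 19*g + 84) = (g + 6)/(g^2 - 10*g + 21)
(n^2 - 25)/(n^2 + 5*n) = (n - 5)/n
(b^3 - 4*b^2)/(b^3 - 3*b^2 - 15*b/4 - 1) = 4*b^2/(4*b^2 + 4*b + 1)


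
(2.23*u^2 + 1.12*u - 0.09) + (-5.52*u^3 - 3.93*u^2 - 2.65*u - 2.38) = -5.52*u^3 - 1.7*u^2 - 1.53*u - 2.47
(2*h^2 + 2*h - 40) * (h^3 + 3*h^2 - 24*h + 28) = 2*h^5 + 8*h^4 - 82*h^3 - 112*h^2 + 1016*h - 1120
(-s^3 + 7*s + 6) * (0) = 0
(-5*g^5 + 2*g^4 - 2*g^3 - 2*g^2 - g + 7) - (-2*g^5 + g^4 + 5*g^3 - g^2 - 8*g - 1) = -3*g^5 + g^4 - 7*g^3 - g^2 + 7*g + 8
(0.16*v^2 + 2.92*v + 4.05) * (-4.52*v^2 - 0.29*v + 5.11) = -0.7232*v^4 - 13.2448*v^3 - 18.3352*v^2 + 13.7467*v + 20.6955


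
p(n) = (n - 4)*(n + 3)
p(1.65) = -10.93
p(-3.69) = 5.31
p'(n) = 2*n - 1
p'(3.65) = 6.30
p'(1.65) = 2.30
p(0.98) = -12.02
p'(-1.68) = -4.36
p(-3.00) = 0.00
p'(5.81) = 10.62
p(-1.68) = -7.50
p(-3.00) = 0.00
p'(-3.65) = -8.30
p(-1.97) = -6.15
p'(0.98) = 0.96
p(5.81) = 15.95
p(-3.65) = 4.97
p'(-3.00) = -7.00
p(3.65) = -2.33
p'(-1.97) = -4.94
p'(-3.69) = -8.38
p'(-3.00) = -7.00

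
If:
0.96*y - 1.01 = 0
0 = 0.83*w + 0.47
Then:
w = -0.57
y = 1.05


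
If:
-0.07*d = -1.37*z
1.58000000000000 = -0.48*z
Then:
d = -64.42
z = -3.29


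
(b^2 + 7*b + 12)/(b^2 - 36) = (b^2 + 7*b + 12)/(b^2 - 36)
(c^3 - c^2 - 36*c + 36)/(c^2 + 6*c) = c - 7 + 6/c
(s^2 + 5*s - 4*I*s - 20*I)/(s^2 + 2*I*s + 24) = (s + 5)/(s + 6*I)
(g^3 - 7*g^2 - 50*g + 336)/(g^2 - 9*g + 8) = (g^2 + g - 42)/(g - 1)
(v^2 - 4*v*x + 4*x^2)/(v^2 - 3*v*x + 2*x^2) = (-v + 2*x)/(-v + x)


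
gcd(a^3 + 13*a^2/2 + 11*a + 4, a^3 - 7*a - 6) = a + 2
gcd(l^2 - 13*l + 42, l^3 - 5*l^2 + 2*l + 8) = 1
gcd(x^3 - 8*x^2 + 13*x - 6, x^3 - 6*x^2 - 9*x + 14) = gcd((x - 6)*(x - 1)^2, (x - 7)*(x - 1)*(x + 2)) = x - 1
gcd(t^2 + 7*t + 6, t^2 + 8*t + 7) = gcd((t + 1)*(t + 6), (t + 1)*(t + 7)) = t + 1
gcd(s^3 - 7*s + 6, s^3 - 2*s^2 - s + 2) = s^2 - 3*s + 2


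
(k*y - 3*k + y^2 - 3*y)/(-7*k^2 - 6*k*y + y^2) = (y - 3)/(-7*k + y)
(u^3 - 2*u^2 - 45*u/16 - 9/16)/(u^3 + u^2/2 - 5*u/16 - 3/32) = 2*(u - 3)/(2*u - 1)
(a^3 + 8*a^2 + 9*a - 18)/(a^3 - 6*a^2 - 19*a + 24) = (a + 6)/(a - 8)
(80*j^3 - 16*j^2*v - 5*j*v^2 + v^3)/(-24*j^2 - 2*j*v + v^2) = (20*j^2 - 9*j*v + v^2)/(-6*j + v)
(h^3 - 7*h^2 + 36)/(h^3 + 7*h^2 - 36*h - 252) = (h^2 - h - 6)/(h^2 + 13*h + 42)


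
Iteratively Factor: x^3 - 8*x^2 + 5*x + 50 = (x - 5)*(x^2 - 3*x - 10) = (x - 5)*(x + 2)*(x - 5)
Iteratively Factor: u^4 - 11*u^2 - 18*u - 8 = (u - 4)*(u^3 + 4*u^2 + 5*u + 2) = (u - 4)*(u + 1)*(u^2 + 3*u + 2) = (u - 4)*(u + 1)*(u + 2)*(u + 1)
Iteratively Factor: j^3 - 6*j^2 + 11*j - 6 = (j - 1)*(j^2 - 5*j + 6) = (j - 2)*(j - 1)*(j - 3)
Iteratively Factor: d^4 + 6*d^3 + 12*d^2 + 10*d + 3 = (d + 1)*(d^3 + 5*d^2 + 7*d + 3) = (d + 1)^2*(d^2 + 4*d + 3) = (d + 1)^3*(d + 3)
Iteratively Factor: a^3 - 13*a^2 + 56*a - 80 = (a - 4)*(a^2 - 9*a + 20) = (a - 4)^2*(a - 5)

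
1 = 1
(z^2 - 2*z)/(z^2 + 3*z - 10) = z/(z + 5)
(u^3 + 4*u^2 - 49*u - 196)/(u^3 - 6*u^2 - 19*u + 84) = (u + 7)/(u - 3)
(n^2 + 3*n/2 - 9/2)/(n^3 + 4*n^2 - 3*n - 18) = (n - 3/2)/(n^2 + n - 6)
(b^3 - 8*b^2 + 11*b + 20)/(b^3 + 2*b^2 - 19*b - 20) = (b - 5)/(b + 5)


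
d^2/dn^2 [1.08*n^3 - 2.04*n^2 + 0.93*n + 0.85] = 6.48*n - 4.08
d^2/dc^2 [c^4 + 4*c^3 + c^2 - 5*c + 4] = 12*c^2 + 24*c + 2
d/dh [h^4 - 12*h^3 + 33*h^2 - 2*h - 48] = 4*h^3 - 36*h^2 + 66*h - 2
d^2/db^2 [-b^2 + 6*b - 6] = -2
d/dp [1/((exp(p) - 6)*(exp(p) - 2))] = 2*(4 - exp(p))*exp(p)/(exp(4*p) - 16*exp(3*p) + 88*exp(2*p) - 192*exp(p) + 144)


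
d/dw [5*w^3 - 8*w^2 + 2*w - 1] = 15*w^2 - 16*w + 2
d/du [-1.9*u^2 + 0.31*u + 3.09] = 0.31 - 3.8*u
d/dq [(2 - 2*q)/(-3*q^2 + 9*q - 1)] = 2*(-3*q^2 + 6*q - 8)/(9*q^4 - 54*q^3 + 87*q^2 - 18*q + 1)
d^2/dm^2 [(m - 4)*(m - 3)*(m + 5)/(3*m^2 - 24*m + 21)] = 12*(m^3 + 3*m^2 - 45*m + 113)/(m^6 - 24*m^5 + 213*m^4 - 848*m^3 + 1491*m^2 - 1176*m + 343)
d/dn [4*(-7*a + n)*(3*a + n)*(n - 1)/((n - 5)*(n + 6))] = 4*(21*a^2*n^2 - 42*a^2*n + 609*a^2 - 8*a*n^2 + 240*a*n - 120*a + n^4 + 2*n^3 - 91*n^2 + 60*n)/(n^4 + 2*n^3 - 59*n^2 - 60*n + 900)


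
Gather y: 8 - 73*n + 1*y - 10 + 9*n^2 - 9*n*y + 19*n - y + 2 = 9*n^2 - 9*n*y - 54*n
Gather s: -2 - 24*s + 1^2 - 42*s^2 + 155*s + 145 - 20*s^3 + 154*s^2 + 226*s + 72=-20*s^3 + 112*s^2 + 357*s + 216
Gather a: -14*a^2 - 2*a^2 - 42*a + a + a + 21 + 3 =-16*a^2 - 40*a + 24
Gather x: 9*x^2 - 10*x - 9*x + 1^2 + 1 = 9*x^2 - 19*x + 2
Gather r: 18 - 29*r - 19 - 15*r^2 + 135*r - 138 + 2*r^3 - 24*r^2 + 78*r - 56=2*r^3 - 39*r^2 + 184*r - 195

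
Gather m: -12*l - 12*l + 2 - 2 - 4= -24*l - 4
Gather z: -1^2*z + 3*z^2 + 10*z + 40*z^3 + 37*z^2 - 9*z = 40*z^3 + 40*z^2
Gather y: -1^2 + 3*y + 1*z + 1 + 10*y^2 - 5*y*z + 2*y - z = 10*y^2 + y*(5 - 5*z)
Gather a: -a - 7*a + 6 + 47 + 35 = 88 - 8*a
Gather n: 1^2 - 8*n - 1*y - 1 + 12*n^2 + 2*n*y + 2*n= 12*n^2 + n*(2*y - 6) - y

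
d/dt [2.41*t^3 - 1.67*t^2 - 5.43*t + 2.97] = 7.23*t^2 - 3.34*t - 5.43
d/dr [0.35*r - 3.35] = 0.350000000000000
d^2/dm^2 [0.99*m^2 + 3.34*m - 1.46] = 1.98000000000000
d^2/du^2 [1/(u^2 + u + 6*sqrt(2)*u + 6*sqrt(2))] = 2*(-u^2 - 6*sqrt(2)*u - u + (2*u + 1 + 6*sqrt(2))^2 - 6*sqrt(2))/(u^2 + u + 6*sqrt(2)*u + 6*sqrt(2))^3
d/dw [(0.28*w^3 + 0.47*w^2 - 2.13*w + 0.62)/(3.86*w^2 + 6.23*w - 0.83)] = (1.0808*w^4 + 3.4888*w^3 + 10.4527*w^2 - 5.5666*w - 2.0947)/(14.8996*w^4 + 48.0956*w^3 + 32.4053*w^2 - 10.3418*w + 0.6889)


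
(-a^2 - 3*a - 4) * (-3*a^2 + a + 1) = 3*a^4 + 8*a^3 + 8*a^2 - 7*a - 4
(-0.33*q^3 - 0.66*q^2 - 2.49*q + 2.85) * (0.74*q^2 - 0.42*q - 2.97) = -0.2442*q^5 - 0.3498*q^4 - 0.5853*q^3 + 5.115*q^2 + 6.1983*q - 8.4645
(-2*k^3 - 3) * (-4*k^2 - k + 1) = 8*k^5 + 2*k^4 - 2*k^3 + 12*k^2 + 3*k - 3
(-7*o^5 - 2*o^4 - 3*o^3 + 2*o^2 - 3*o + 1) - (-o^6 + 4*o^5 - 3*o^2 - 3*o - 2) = o^6 - 11*o^5 - 2*o^4 - 3*o^3 + 5*o^2 + 3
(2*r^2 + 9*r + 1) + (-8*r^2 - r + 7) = -6*r^2 + 8*r + 8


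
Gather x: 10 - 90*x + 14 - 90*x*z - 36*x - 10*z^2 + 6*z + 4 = x*(-90*z - 126) - 10*z^2 + 6*z + 28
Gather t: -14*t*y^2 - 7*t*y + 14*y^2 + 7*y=t*(-14*y^2 - 7*y) + 14*y^2 + 7*y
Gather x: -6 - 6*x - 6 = -6*x - 12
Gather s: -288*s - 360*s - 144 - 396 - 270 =-648*s - 810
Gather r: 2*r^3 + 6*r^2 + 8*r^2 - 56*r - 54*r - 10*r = 2*r^3 + 14*r^2 - 120*r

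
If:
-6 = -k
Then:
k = 6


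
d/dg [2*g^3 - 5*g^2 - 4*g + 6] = 6*g^2 - 10*g - 4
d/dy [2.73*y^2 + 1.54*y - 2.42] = 5.46*y + 1.54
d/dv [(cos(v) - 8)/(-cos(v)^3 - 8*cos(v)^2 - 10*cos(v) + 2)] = (253*cos(v)/2 + 8*cos(2*v) - cos(3*v)/2 + 86)*sin(v)/(cos(v)^3 + 8*cos(v)^2 + 10*cos(v) - 2)^2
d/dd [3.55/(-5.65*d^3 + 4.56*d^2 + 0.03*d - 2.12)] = (60.1725*d^2 - 32.376*d - 0.1065)/(5.65*d^3 - 4.56*d^2 - 0.03*d + 2.12)^2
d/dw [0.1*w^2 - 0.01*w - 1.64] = 0.2*w - 0.01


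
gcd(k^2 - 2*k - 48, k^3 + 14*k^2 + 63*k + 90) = k + 6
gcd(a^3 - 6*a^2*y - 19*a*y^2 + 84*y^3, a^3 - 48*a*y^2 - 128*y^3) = a + 4*y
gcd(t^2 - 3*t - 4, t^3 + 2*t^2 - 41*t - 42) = t + 1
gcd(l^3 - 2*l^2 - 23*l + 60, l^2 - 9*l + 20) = l - 4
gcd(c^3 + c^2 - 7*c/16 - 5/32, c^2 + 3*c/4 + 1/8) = c + 1/4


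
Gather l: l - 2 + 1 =l - 1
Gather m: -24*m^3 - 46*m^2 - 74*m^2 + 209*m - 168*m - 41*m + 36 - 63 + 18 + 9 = -24*m^3 - 120*m^2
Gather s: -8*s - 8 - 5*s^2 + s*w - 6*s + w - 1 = -5*s^2 + s*(w - 14) + w - 9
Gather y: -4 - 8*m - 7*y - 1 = -8*m - 7*y - 5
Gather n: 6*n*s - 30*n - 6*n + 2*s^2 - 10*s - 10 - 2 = n*(6*s - 36) + 2*s^2 - 10*s - 12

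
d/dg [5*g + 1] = 5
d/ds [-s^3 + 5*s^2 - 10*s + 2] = -3*s^2 + 10*s - 10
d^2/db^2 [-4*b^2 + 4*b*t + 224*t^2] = -8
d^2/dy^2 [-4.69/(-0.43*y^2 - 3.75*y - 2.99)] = (-1.734362*y^2 - 15.12525*y + 4.69*(0.86*y + 3.75)*(1.72*y + 7.5) - 12.059866)/(0.43*y^2 + 3.75*y + 2.99)^3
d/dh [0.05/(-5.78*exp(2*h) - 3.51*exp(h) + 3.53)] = (0.578*exp(h) + 0.1755)*exp(h)/(5.78*exp(2*h) + 3.51*exp(h) - 3.53)^2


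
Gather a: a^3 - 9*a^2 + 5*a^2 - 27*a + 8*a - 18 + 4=a^3 - 4*a^2 - 19*a - 14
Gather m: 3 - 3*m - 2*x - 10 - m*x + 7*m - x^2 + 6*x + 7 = m*(4 - x) - x^2 + 4*x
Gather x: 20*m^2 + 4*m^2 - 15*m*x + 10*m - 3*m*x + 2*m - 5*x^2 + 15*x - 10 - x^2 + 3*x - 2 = 24*m^2 + 12*m - 6*x^2 + x*(18 - 18*m) - 12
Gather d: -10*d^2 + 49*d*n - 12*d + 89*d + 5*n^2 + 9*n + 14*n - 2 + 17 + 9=-10*d^2 + d*(49*n + 77) + 5*n^2 + 23*n + 24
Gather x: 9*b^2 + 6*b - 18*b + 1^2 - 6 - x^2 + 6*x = 9*b^2 - 12*b - x^2 + 6*x - 5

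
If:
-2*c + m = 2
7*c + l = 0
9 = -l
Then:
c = 9/7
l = -9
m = 32/7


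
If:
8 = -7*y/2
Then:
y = -16/7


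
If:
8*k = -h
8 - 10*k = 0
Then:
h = -32/5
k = 4/5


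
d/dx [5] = 0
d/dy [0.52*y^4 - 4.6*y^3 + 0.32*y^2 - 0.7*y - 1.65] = 2.08*y^3 - 13.8*y^2 + 0.64*y - 0.7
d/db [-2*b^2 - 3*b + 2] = -4*b - 3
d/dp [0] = 0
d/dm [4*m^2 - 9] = 8*m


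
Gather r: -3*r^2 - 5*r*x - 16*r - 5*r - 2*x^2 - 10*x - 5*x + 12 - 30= -3*r^2 + r*(-5*x - 21) - 2*x^2 - 15*x - 18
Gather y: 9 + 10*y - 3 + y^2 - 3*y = y^2 + 7*y + 6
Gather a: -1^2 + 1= 0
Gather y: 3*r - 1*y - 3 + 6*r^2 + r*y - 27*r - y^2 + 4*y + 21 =6*r^2 - 24*r - y^2 + y*(r + 3) + 18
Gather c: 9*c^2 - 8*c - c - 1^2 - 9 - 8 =9*c^2 - 9*c - 18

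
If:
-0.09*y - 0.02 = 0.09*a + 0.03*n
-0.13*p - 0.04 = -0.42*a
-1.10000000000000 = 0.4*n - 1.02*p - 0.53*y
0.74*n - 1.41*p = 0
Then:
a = -1.52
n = -9.95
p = -5.22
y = 4.62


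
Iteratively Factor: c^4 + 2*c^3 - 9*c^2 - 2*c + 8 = (c - 1)*(c^3 + 3*c^2 - 6*c - 8) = (c - 1)*(c + 1)*(c^2 + 2*c - 8) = (c - 2)*(c - 1)*(c + 1)*(c + 4)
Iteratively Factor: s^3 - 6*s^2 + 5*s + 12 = (s + 1)*(s^2 - 7*s + 12) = (s - 3)*(s + 1)*(s - 4)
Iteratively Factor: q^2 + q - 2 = (q + 2)*(q - 1)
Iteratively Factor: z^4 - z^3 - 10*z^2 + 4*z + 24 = (z + 2)*(z^3 - 3*z^2 - 4*z + 12) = (z + 2)^2*(z^2 - 5*z + 6) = (z - 3)*(z + 2)^2*(z - 2)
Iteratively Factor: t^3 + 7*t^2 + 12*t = (t + 3)*(t^2 + 4*t) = t*(t + 3)*(t + 4)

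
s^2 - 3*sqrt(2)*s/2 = s*(s - 3*sqrt(2)/2)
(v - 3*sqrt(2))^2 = v^2 - 6*sqrt(2)*v + 18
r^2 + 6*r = r*(r + 6)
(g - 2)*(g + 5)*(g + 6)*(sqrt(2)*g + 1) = sqrt(2)*g^4 + g^3 + 9*sqrt(2)*g^3 + 9*g^2 + 8*sqrt(2)*g^2 - 60*sqrt(2)*g + 8*g - 60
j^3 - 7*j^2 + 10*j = j*(j - 5)*(j - 2)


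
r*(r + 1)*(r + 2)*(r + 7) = r^4 + 10*r^3 + 23*r^2 + 14*r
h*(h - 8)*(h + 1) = h^3 - 7*h^2 - 8*h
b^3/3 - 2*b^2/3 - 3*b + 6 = (b/3 + 1)*(b - 3)*(b - 2)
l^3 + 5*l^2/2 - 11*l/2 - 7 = (l - 2)*(l + 1)*(l + 7/2)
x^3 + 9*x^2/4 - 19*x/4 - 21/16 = (x - 3/2)*(x + 1/4)*(x + 7/2)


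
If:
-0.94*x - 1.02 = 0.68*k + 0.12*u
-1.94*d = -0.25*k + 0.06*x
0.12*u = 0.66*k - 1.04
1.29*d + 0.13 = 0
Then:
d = -0.10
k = -0.58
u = -11.85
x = 0.85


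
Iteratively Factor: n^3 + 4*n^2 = (n)*(n^2 + 4*n) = n*(n + 4)*(n)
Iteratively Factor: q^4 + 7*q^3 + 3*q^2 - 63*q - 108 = (q + 3)*(q^3 + 4*q^2 - 9*q - 36) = (q + 3)^2*(q^2 + q - 12) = (q - 3)*(q + 3)^2*(q + 4)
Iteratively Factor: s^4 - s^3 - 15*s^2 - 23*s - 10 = (s - 5)*(s^3 + 4*s^2 + 5*s + 2) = (s - 5)*(s + 1)*(s^2 + 3*s + 2) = (s - 5)*(s + 1)^2*(s + 2)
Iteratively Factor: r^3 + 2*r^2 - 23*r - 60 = (r + 3)*(r^2 - r - 20) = (r - 5)*(r + 3)*(r + 4)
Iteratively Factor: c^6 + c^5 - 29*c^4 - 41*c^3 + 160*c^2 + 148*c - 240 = (c + 4)*(c^5 - 3*c^4 - 17*c^3 + 27*c^2 + 52*c - 60) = (c - 2)*(c + 4)*(c^4 - c^3 - 19*c^2 - 11*c + 30) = (c - 5)*(c - 2)*(c + 4)*(c^3 + 4*c^2 + c - 6) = (c - 5)*(c - 2)*(c + 3)*(c + 4)*(c^2 + c - 2) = (c - 5)*(c - 2)*(c + 2)*(c + 3)*(c + 4)*(c - 1)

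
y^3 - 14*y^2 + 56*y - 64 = (y - 8)*(y - 4)*(y - 2)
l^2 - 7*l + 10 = (l - 5)*(l - 2)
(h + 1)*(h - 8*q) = h^2 - 8*h*q + h - 8*q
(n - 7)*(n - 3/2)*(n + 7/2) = n^3 - 5*n^2 - 77*n/4 + 147/4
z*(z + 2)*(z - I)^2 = z^4 + 2*z^3 - 2*I*z^3 - z^2 - 4*I*z^2 - 2*z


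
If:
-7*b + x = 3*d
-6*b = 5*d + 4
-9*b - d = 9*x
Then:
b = 7/12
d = -3/2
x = -5/12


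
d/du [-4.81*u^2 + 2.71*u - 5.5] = 2.71 - 9.62*u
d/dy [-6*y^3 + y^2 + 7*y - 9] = -18*y^2 + 2*y + 7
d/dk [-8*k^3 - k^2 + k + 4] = -24*k^2 - 2*k + 1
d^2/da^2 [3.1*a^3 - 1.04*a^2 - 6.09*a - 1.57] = 18.6*a - 2.08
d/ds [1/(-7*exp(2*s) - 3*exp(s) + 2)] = (14*exp(s) + 3)*exp(s)/(7*exp(2*s) + 3*exp(s) - 2)^2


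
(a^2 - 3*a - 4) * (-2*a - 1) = -2*a^3 + 5*a^2 + 11*a + 4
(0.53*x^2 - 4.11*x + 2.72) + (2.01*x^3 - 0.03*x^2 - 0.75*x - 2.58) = 2.01*x^3 + 0.5*x^2 - 4.86*x + 0.14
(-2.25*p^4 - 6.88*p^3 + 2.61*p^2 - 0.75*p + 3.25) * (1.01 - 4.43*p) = 9.9675*p^5 + 28.2059*p^4 - 18.5111*p^3 + 5.9586*p^2 - 15.155*p + 3.2825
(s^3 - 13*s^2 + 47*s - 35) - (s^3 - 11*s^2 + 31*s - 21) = -2*s^2 + 16*s - 14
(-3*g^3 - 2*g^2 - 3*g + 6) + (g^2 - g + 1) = -3*g^3 - g^2 - 4*g + 7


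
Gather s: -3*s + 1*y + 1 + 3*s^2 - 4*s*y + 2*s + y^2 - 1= 3*s^2 + s*(-4*y - 1) + y^2 + y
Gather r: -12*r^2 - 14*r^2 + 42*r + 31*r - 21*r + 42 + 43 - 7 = -26*r^2 + 52*r + 78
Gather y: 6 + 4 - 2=8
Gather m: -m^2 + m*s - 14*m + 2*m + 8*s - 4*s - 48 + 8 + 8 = -m^2 + m*(s - 12) + 4*s - 32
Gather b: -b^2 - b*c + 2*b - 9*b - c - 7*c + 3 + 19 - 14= -b^2 + b*(-c - 7) - 8*c + 8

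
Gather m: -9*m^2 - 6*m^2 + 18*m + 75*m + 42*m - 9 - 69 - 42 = -15*m^2 + 135*m - 120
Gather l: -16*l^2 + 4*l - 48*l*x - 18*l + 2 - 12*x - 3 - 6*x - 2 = -16*l^2 + l*(-48*x - 14) - 18*x - 3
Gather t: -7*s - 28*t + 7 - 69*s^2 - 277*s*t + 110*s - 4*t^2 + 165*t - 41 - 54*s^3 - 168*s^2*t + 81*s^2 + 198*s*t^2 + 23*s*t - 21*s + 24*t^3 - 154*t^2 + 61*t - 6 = -54*s^3 + 12*s^2 + 82*s + 24*t^3 + t^2*(198*s - 158) + t*(-168*s^2 - 254*s + 198) - 40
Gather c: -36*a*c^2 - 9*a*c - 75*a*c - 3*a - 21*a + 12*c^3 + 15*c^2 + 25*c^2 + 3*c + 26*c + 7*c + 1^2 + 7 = -24*a + 12*c^3 + c^2*(40 - 36*a) + c*(36 - 84*a) + 8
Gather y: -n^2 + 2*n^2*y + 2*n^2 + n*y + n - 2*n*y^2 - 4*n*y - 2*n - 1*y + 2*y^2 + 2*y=n^2 - n + y^2*(2 - 2*n) + y*(2*n^2 - 3*n + 1)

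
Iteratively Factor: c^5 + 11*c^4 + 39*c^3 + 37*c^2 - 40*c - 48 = (c + 4)*(c^4 + 7*c^3 + 11*c^2 - 7*c - 12) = (c + 1)*(c + 4)*(c^3 + 6*c^2 + 5*c - 12) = (c + 1)*(c + 4)^2*(c^2 + 2*c - 3) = (c + 1)*(c + 3)*(c + 4)^2*(c - 1)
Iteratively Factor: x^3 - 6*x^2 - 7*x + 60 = (x - 5)*(x^2 - x - 12) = (x - 5)*(x - 4)*(x + 3)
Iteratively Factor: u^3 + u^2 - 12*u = (u + 4)*(u^2 - 3*u) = u*(u + 4)*(u - 3)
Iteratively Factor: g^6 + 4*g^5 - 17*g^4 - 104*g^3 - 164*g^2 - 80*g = (g)*(g^5 + 4*g^4 - 17*g^3 - 104*g^2 - 164*g - 80) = g*(g + 2)*(g^4 + 2*g^3 - 21*g^2 - 62*g - 40) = g*(g + 2)^2*(g^3 - 21*g - 20) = g*(g - 5)*(g + 2)^2*(g^2 + 5*g + 4) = g*(g - 5)*(g + 1)*(g + 2)^2*(g + 4)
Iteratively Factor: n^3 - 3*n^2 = (n)*(n^2 - 3*n) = n*(n - 3)*(n)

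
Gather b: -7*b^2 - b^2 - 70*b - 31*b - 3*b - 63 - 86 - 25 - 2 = -8*b^2 - 104*b - 176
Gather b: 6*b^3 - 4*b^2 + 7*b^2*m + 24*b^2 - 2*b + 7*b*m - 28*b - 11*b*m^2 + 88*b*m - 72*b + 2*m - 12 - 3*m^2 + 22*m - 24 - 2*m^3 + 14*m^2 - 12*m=6*b^3 + b^2*(7*m + 20) + b*(-11*m^2 + 95*m - 102) - 2*m^3 + 11*m^2 + 12*m - 36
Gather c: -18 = -18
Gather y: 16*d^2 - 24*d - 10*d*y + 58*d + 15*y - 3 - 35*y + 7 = 16*d^2 + 34*d + y*(-10*d - 20) + 4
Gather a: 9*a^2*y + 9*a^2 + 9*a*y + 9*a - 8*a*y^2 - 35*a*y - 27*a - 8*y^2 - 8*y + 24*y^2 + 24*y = a^2*(9*y + 9) + a*(-8*y^2 - 26*y - 18) + 16*y^2 + 16*y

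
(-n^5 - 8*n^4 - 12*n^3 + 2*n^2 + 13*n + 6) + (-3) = -n^5 - 8*n^4 - 12*n^3 + 2*n^2 + 13*n + 3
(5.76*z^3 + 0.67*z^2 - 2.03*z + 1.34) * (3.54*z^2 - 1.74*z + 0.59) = 20.3904*z^5 - 7.6506*z^4 - 4.9536*z^3 + 8.6711*z^2 - 3.5293*z + 0.7906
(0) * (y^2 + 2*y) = 0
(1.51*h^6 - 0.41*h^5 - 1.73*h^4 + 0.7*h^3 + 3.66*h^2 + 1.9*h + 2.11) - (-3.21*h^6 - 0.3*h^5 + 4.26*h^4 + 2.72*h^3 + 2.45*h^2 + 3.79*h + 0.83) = 4.72*h^6 - 0.11*h^5 - 5.99*h^4 - 2.02*h^3 + 1.21*h^2 - 1.89*h + 1.28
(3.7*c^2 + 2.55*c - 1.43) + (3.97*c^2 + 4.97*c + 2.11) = 7.67*c^2 + 7.52*c + 0.68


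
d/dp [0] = 0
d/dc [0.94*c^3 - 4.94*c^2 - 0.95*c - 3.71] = 2.82*c^2 - 9.88*c - 0.95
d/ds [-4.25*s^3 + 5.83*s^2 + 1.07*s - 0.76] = -12.75*s^2 + 11.66*s + 1.07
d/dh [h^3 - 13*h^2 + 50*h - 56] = 3*h^2 - 26*h + 50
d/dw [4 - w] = -1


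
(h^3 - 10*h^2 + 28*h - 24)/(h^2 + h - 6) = (h^2 - 8*h + 12)/(h + 3)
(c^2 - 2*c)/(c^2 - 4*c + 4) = c/(c - 2)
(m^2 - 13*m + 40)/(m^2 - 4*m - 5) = (m - 8)/(m + 1)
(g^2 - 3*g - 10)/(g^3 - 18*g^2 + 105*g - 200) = (g + 2)/(g^2 - 13*g + 40)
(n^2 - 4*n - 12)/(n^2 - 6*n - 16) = (n - 6)/(n - 8)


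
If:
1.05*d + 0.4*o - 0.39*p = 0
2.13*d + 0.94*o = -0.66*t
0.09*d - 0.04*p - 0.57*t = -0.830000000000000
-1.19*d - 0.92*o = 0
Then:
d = -1.01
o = 1.30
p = -1.37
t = 1.39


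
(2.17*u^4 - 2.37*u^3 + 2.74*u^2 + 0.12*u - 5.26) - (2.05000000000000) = 2.17*u^4 - 2.37*u^3 + 2.74*u^2 + 0.12*u - 7.31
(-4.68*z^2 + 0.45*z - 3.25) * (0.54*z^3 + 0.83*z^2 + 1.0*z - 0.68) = -2.5272*z^5 - 3.6414*z^4 - 6.0615*z^3 + 0.9349*z^2 - 3.556*z + 2.21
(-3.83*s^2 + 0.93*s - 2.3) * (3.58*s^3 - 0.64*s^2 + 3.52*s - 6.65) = -13.7114*s^5 + 5.7806*s^4 - 22.3108*s^3 + 30.2151*s^2 - 14.2805*s + 15.295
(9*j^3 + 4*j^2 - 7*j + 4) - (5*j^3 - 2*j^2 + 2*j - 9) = 4*j^3 + 6*j^2 - 9*j + 13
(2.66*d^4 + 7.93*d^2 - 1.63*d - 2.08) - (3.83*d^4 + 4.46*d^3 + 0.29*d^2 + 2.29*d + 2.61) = -1.17*d^4 - 4.46*d^3 + 7.64*d^2 - 3.92*d - 4.69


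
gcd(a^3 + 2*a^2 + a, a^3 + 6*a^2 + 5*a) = a^2 + a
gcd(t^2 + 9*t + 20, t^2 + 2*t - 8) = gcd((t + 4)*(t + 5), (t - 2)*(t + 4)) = t + 4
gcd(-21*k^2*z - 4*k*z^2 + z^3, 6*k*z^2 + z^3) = z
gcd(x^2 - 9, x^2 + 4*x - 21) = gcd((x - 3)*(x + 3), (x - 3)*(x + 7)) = x - 3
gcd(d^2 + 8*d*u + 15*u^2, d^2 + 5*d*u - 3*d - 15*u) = d + 5*u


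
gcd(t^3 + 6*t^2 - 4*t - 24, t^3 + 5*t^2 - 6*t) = t + 6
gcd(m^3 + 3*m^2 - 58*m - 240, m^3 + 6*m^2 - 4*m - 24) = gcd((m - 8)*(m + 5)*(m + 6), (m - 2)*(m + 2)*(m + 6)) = m + 6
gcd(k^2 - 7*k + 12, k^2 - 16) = k - 4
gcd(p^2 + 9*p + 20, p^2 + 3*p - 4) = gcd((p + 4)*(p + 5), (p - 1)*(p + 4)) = p + 4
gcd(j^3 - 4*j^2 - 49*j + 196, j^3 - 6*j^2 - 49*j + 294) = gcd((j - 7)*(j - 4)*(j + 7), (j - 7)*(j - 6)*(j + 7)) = j^2 - 49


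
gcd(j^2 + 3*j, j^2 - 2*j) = j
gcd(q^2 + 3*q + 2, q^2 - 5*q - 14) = q + 2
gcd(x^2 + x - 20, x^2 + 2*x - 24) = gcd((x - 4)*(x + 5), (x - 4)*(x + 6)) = x - 4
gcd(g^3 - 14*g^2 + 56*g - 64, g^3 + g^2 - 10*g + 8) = g - 2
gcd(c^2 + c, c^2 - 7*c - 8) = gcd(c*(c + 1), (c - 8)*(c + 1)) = c + 1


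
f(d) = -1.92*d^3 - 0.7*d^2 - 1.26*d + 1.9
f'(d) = -5.76*d^2 - 1.4*d - 1.26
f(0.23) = 1.55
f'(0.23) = -1.89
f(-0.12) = 2.04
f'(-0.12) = -1.17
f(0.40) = 1.16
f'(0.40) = -2.74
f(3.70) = -109.60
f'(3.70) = -85.29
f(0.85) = -0.86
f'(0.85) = -6.61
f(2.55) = -37.70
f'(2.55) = -42.28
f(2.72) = -45.34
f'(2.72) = -47.68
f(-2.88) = 45.59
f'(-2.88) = -45.00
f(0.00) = 1.90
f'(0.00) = -1.26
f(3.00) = -60.02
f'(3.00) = -57.30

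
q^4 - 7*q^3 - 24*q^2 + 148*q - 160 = (q - 8)*(q - 2)^2*(q + 5)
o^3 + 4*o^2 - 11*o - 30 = (o - 3)*(o + 2)*(o + 5)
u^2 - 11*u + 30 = (u - 6)*(u - 5)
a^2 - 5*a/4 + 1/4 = (a - 1)*(a - 1/4)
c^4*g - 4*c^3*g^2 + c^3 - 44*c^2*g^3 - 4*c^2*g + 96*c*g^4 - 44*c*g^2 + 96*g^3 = (c - 8*g)*(c - 2*g)*(c + 6*g)*(c*g + 1)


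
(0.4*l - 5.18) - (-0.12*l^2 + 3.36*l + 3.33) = 0.12*l^2 - 2.96*l - 8.51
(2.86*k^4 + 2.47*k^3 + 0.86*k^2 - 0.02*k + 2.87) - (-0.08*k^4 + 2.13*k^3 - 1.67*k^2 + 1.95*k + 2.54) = 2.94*k^4 + 0.34*k^3 + 2.53*k^2 - 1.97*k + 0.33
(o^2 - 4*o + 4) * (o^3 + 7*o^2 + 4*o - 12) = o^5 + 3*o^4 - 20*o^3 + 64*o - 48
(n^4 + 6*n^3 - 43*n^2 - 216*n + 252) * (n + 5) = n^5 + 11*n^4 - 13*n^3 - 431*n^2 - 828*n + 1260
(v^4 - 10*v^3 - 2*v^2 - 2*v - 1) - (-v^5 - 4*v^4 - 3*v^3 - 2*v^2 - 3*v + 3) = v^5 + 5*v^4 - 7*v^3 + v - 4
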